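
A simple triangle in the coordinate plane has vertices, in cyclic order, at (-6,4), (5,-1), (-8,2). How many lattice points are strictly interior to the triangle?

Using the shoelace formula, 2A = |[(-6)·(-1) − 5·4] + [5·2 − (-8)·(-1)] + [(-8)·4 − (-6)·2]| = 32, so the area is 16.
Along each edge there are gcd(|Δx|,|Δy|)+1 lattice points, so counting each shared vertex once the boundary has gcd(11,5) + gcd(13,3) + gcd(2,2) = 1+1+2 = 4.
Pick's theorem gives I = A − B/2 + 1 = 16 − 4/2 + 1 = 15.

15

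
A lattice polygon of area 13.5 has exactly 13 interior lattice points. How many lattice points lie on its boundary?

3

Pick's theorem gives A = I + B/2 − 1, so B = 2(A − I + 1) = 2(13.5 − 13 + 1) = 3.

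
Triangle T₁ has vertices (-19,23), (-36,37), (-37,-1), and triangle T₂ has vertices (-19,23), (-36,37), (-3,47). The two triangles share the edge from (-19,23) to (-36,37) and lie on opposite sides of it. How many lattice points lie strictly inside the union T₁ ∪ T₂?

639

The union is the simple quadrilateral with vertices (-19,23), (-37,-1), (-36,37), (-3,47) in order.
Using the shoelace formula, 2A = |((-19)·(-1) − (-37)·23) + ((-37)·37 − (-36)·(-1)) + ((-36)·47 − (-3)·37) + ((-3)·23 − (-19)·47)| = 1292, so the area is 646.
Along each edge there are gcd(|Δx|,|Δy|)+1 lattice points, so counting each shared vertex once the boundary has gcd(18,24) + gcd(1,38) + gcd(33,10) + gcd(16,24) = 6+1+1+8 = 16.
By Pick's theorem I = A − B/2 + 1 = 646 − 16/2 + 1 = 639.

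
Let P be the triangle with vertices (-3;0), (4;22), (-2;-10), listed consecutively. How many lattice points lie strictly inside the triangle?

45

Using the shoelace formula, 2A = |[(-3)·22 − 4·0] + [4·(-10) − (-2)·22] + [(-2)·0 − (-3)·(-10)]| = 92, so the area is 46.
Summing gcd(|Δx|,|Δy|) over the edges gives the boundary count: gcd(7,22) + gcd(6,32) + gcd(1,10) = 1+2+1 = 4.
Pick's theorem gives I = A − B/2 + 1 = 46 − 4/2 + 1 = 45.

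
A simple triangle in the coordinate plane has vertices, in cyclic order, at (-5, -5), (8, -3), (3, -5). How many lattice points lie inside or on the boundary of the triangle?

14

By the shoelace formula, twice the signed area is |[(-5)·(-3) − 8·(-5)] + [8·(-5) − 3·(-3)] + [3·(-5) − (-5)·(-5)]| = 16, so the area is 8.
The number of boundary lattice points is Σ gcd(|Δx|,|Δy|) = gcd(13,2) + gcd(5,2) + gcd(8,0) = 1+1+8 = 10.
Pick's theorem gives I = A − B/2 + 1 = 8 − 10/2 + 1 = 4, so the closed region contains I + B = 4 + 10 = 14 lattice points.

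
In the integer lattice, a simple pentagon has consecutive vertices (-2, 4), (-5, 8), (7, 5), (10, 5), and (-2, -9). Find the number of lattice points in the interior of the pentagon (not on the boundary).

89

Using the shoelace formula, 2A = |((-2)·8 − (-5)·4) + ((-5)·5 − 7·8) + (7·5 − 10·5) + (10·(-9) − (-2)·5) + ((-2)·4 − (-2)·(-9))| = 198, so the area is 99.
Summing gcd(|Δx|,|Δy|) over the edges gives the boundary count: gcd(3,4) + gcd(12,3) + gcd(3,0) + gcd(12,14) + gcd(0,13) = 1+3+3+2+13 = 22.
By Pick's theorem A = I + B/2 − 1, so I = 99 − 22/2 + 1 = 89.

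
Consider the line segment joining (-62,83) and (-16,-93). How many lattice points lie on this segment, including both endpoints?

3

The number of lattice points on a segment between lattice points is gcd(|Δx|,|Δy|) + 1 = gcd(46,176) + 1 = 2 + 1 = 3.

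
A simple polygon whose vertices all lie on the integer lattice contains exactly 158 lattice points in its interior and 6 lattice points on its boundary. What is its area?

160

Pick's theorem states A = I + B/2 − 1, so A = 158 + 6/2 − 1 = 160.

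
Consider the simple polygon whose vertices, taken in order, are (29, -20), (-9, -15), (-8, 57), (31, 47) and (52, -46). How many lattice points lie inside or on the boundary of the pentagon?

The shoelace formula gives twice the area as |(29·(-15) − (-9)·(-20)) + ((-9)·57 − (-8)·(-15)) + ((-8)·47 − 31·57) + (31·(-46) − 52·47) + (52·(-20) − 29·(-46))| = 6967, so the area is 6967/2.
Along each edge there are gcd(|Δx|,|Δy|)+1 lattice points, so counting each shared vertex once the boundary has gcd(38,5) + gcd(1,72) + gcd(39,10) + gcd(21,93) + gcd(23,26) = 1+1+1+3+1 = 7.
Pick's theorem gives I = A − B/2 + 1 = 6967/2 − 7/2 + 1 = 3481, so the closed region contains I + B = 3481 + 7 = 3488 lattice points.

3488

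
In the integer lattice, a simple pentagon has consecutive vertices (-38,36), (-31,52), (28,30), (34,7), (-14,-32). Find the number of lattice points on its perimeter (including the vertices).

10

The number of boundary lattice points is Σ gcd(|Δx|,|Δy|) = gcd(7,16) + gcd(59,22) + gcd(6,23) + gcd(48,39) + gcd(24,68) = 1+1+1+3+4 = 10.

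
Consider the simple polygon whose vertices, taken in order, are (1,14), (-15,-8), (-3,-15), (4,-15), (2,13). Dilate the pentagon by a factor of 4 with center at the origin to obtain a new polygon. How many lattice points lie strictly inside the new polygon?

4815

Using the shoelace formula, 2A = |(1·(-8) − (-15)·14) + ((-15)·(-15) − (-3)·(-8)) + ((-3)·(-15) − 4·(-15)) + (4·13 − 2·(-15)) + (2·14 − 1·13)| = 605, so the area is 302.5.
Summing gcd(|Δx|,|Δy|) over the edges gives the boundary count: gcd(16,22) + gcd(12,7) + gcd(7,0) + gcd(2,28) + gcd(1,1) = 2+1+7+2+1 = 13.
Scaling by 4 multiplies the area by 4² = 16 (so the new area is 4840) and multiplies the boundary lattice-point count by 4, giving 52.
By Pick's theorem, the interior count of the dilated polygon is 4840 − 52/2 + 1 = 4815.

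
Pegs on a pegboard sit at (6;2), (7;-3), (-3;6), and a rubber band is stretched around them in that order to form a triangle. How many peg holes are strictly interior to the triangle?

By the shoelace formula, twice the signed area is |(6·(-3) − 7·2) + (7·6 − (-3)·(-3)) + ((-3)·2 − 6·6)| = 41, so the area is 20.5.
Along each edge there are gcd(|Δx|,|Δy|)+1 lattice points, so counting each shared vertex once the boundary has gcd(1,5) + gcd(10,9) + gcd(9,4) = 1+1+1 = 3.
By Pick's theorem A = I + B/2 − 1, so I = 20.5 − 3/2 + 1 = 20.

20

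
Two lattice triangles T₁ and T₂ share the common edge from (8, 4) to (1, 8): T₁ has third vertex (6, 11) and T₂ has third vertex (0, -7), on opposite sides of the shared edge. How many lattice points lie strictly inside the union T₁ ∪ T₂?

The union is the simple quadrilateral with vertices (8, 4), (6, 11), (1, 8), (0, -7) in order.
Using the shoelace formula, 2A = |[8·11 − 6·4] + [6·8 − 1·11] + [1·(-7) − 0·8] + [0·4 − 8·(-7)]| = 150, so the area is 75.
Along each edge there are gcd(|Δx|,|Δy|)+1 lattice points, so counting each shared vertex once the boundary has gcd(2,7) + gcd(5,3) + gcd(1,15) + gcd(8,11) = 1+1+1+1 = 4.
By Pick's theorem I = A − B/2 + 1 = 75 − 4/2 + 1 = 74.

74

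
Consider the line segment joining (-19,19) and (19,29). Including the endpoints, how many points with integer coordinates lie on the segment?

The number of lattice points on a segment between lattice points is gcd(|Δx|,|Δy|) + 1 = gcd(38,10) + 1 = 2 + 1 = 3.

3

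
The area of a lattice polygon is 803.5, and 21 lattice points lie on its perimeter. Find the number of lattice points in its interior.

Pick's theorem A = I + B/2 − 1 rearranges to I = A − B/2 + 1 = 803.5 − 21/2 + 1 = 794.

794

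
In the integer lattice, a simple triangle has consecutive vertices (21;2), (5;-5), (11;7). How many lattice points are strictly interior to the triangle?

70

Using the shoelace formula, 2A = |(21·(-5) − 5·2) + (5·7 − 11·(-5)) + (11·2 − 21·7)| = 150, so the area is 75.
The number of boundary lattice points is Σ gcd(|Δx|,|Δy|) = gcd(16,7) + gcd(6,12) + gcd(10,5) = 1+6+5 = 12.
By Pick's theorem A = I + B/2 − 1, so I = 75 − 12/2 + 1 = 70.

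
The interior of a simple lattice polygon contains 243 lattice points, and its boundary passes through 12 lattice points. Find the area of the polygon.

By Pick's theorem, A = I + B/2 − 1 = 243 + 12/2 − 1 = 248.

248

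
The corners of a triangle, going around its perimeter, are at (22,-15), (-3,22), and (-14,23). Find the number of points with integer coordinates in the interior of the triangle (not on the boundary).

190

The shoelace formula gives twice the area as |[22·22 − (-3)·(-15)] + [(-3)·23 − (-14)·22] + [(-14)·(-15) − 22·23]| = 382, so the area is 191.
Summing gcd(|Δx|,|Δy|) over the edges gives the boundary count: gcd(25,37) + gcd(11,1) + gcd(36,38) = 1+1+2 = 4.
Pick's theorem gives I = A − B/2 + 1 = 191 − 4/2 + 1 = 190.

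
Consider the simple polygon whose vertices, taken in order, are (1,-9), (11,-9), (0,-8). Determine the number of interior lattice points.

0

The shoelace formula gives twice the area as |[1·(-9) − 11·(-9)] + [11·(-8) − 0·(-9)] + [0·(-9) − 1·(-8)]| = 10, so the area is 5.
The number of boundary lattice points is Σ gcd(|Δx|,|Δy|) = gcd(10,0) + gcd(11,1) + gcd(1,1) = 10+1+1 = 12.
Pick's theorem gives I = A − B/2 + 1 = 5 − 12/2 + 1 = 0.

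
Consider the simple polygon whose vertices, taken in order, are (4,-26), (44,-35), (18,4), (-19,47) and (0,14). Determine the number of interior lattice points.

1196

Using the shoelace formula, 2A = |[4·(-35) − 44·(-26)] + [44·4 − 18·(-35)] + [18·47 − (-19)·4] + [(-19)·14 − 0·47] + [0·(-26) − 4·14]| = 2410, so the area is 1205.
Along each edge there are gcd(|Δx|,|Δy|)+1 lattice points, so counting each shared vertex once the boundary has gcd(40,9) + gcd(26,39) + gcd(37,43) + gcd(19,33) + gcd(4,40) = 1+13+1+1+4 = 20.
By Pick's theorem A = I + B/2 − 1, so I = 1205 − 20/2 + 1 = 1196.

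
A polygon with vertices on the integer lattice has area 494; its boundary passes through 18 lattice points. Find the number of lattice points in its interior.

Pick's theorem A = I + B/2 − 1 rearranges to I = A − B/2 + 1 = 494 − 18/2 + 1 = 486.

486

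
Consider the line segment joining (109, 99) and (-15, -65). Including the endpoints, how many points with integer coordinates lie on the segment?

The number of lattice points on a segment between lattice points is gcd(|Δx|,|Δy|) + 1 = gcd(124,164) + 1 = 4 + 1 = 5.

5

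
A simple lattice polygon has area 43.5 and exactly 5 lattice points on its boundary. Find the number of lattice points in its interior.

Pick's theorem A = I + B/2 − 1 rearranges to I = A − B/2 + 1 = 43.5 − 5/2 + 1 = 42.

42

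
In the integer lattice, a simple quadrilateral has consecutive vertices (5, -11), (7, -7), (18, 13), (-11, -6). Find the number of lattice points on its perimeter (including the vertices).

The number of boundary lattice points is Σ gcd(|Δx|,|Δy|) = gcd(2,4) + gcd(11,20) + gcd(29,19) + gcd(16,5) = 2+1+1+1 = 5.

5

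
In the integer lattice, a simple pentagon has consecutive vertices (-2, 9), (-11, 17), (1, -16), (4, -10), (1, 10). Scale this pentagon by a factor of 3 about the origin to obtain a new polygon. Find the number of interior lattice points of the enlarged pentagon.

1594

The shoelace formula gives twice the area as |[(-2)·17 − (-11)·9] + [(-11)·(-16) − 1·17] + [1·(-10) − 4·(-16)] + [4·10 − 1·(-10)] + [1·9 − (-2)·10]| = 357, so the area is 357/2.
The number of boundary lattice points is Σ gcd(|Δx|,|Δy|) = gcd(9,8) + gcd(12,33) + gcd(3,6) + gcd(3,20) + gcd(3,1) = 1+3+3+1+1 = 9.
Scaling by 3 multiplies the area by 3² = 9 (so the new area is 1606.5) and multiplies the boundary lattice-point count by 3, giving 27.
By Pick's theorem, the interior count of the dilated polygon is 1606.5 − 27/2 + 1 = 1594.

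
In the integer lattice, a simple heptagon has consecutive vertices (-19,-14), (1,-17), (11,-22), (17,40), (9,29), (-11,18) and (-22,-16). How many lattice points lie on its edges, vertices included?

The number of boundary lattice points is Σ gcd(|Δx|,|Δy|) = gcd(20,3) + gcd(10,5) + gcd(6,62) + gcd(8,11) + gcd(20,11) + gcd(11,34) + gcd(3,2) = 1+5+2+1+1+1+1 = 12.

12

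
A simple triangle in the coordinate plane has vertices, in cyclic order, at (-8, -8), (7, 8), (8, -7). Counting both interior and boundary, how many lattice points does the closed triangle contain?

123

Using the shoelace formula, 2A = |((-8)·8 − 7·(-8)) + (7·(-7) − 8·8) + (8·(-8) − (-8)·(-7))| = 241, so the area is 120.5.
Summing gcd(|Δx|,|Δy|) over the edges gives the boundary count: gcd(15,16) + gcd(1,15) + gcd(16,1) = 1+1+1 = 3.
Pick's theorem gives I = A − B/2 + 1 = 120.5 − 3/2 + 1 = 120, so the closed region contains I + B = 120 + 3 = 123 lattice points.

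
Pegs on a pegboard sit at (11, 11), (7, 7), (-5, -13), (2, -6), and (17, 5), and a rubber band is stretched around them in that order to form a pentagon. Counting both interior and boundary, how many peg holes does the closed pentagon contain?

134

Using the shoelace formula, 2A = |[11·7 − 7·11] + [7·(-13) − (-5)·7] + [(-5)·(-6) − 2·(-13)] + [2·5 − 17·(-6)] + [17·11 − 11·5]| = 244, so the area is 122.
Summing gcd(|Δx|,|Δy|) over the edges gives the boundary count: gcd(4,4) + gcd(12,20) + gcd(7,7) + gcd(15,11) + gcd(6,6) = 4+4+7+1+6 = 22.
Pick's theorem gives I = A − B/2 + 1 = 122 − 22/2 + 1 = 112, so the closed region contains I + B = 112 + 22 = 134 lattice points.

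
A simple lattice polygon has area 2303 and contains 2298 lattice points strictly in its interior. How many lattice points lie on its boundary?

Pick's theorem gives A = I + B/2 − 1, so B = 2(A − I + 1) = 2(2303 − 2298 + 1) = 12.

12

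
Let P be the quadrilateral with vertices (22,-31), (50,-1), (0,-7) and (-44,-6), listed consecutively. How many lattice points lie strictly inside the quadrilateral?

1181

The shoelace formula gives twice the area as |(22·(-1) − 50·(-31)) + (50·(-7) − 0·(-1)) + (0·(-6) − (-44)·(-7)) + ((-44)·(-31) − 22·(-6))| = 2366, so the area is 1183.
The number of boundary lattice points is Σ gcd(|Δx|,|Δy|) = gcd(28,30) + gcd(50,6) + gcd(44,1) + gcd(66,25) = 2+2+1+1 = 6.
By Pick's theorem A = I + B/2 − 1, so I = 1183 − 6/2 + 1 = 1181.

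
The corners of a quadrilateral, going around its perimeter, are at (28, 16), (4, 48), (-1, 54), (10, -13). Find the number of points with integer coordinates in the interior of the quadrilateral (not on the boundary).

766

By the shoelace formula, twice the signed area is |(28·48 − 4·16) + (4·54 − (-1)·48) + ((-1)·(-13) − 10·54) + (10·16 − 28·(-13))| = 1541, so the area is 1541/2.
Along each edge there are gcd(|Δx|,|Δy|)+1 lattice points, so counting each shared vertex once the boundary has gcd(24,32) + gcd(5,6) + gcd(11,67) + gcd(18,29) = 8+1+1+1 = 11.
Pick's theorem gives I = A − B/2 + 1 = 1541/2 − 11/2 + 1 = 766.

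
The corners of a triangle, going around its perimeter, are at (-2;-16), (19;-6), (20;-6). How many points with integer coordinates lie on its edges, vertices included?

4

Along each edge there are gcd(|Δx|,|Δy|)+1 lattice points, so counting each shared vertex once the boundary has gcd(21,10) + gcd(1,0) + gcd(22,10) = 1+1+2 = 4.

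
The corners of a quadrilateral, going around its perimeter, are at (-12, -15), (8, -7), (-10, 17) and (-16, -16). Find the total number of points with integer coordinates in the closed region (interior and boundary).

383

The shoelace formula gives twice the area as |((-12)·(-7) − 8·(-15)) + (8·17 − (-10)·(-7)) + ((-10)·(-16) − (-16)·17) + ((-16)·(-15) − (-12)·(-16))| = 750, so the area is 375.
The number of boundary lattice points is Σ gcd(|Δx|,|Δy|) = gcd(20,8) + gcd(18,24) + gcd(6,33) + gcd(4,1) = 4+6+3+1 = 14.
Pick's theorem gives I = A − B/2 + 1 = 375 − 14/2 + 1 = 369, so the closed region contains I + B = 369 + 14 = 383 lattice points.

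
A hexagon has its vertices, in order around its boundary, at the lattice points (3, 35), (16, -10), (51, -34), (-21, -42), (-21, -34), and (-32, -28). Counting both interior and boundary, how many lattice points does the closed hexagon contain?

Using the shoelace formula, 2A = |(3·(-10) − 16·35) + (16·(-34) − 51·(-10)) + (51·(-42) − (-21)·(-34)) + ((-21)·(-34) − (-21)·(-42)) + ((-21)·(-28) − (-32)·(-34)) + ((-32)·35 − 3·(-28))| = 5184, so the area is 2592.
The number of boundary lattice points is Σ gcd(|Δx|,|Δy|) = gcd(13,45) + gcd(35,24) + gcd(72,8) + gcd(0,8) + gcd(11,6) + gcd(35,63) = 1+1+8+8+1+7 = 26.
Pick's theorem gives I = A − B/2 + 1 = 2592 − 26/2 + 1 = 2580, so the closed region contains I + B = 2580 + 26 = 2606 lattice points.

2606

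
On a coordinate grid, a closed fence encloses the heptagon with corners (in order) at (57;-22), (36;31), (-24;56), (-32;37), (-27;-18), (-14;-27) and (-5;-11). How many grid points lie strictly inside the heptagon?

Using the shoelace formula, 2A = |[57·31 − 36·(-22)] + [36·56 − (-24)·31] + [(-24)·37 − (-32)·56] + [(-32)·(-18) − (-27)·37] + [(-27)·(-27) − (-14)·(-18)] + [(-14)·(-11) − (-5)·(-27)] + [(-5)·(-22) − 57·(-11)]| = 9031, so the area is 9031/2.
The number of boundary lattice points is Σ gcd(|Δx|,|Δy|) = gcd(21,53) + gcd(60,25) + gcd(8,19) + gcd(5,55) + gcd(13,9) + gcd(9,16) + gcd(62,11) = 1+5+1+5+1+1+1 = 15.
By Pick's theorem A = I + B/2 − 1, so I = 9031/2 − 15/2 + 1 = 4509.

4509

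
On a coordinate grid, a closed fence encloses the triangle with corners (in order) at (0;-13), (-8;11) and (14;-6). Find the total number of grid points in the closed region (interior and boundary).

The shoelace formula gives twice the area as |(0·11 − (-8)·(-13)) + ((-8)·(-6) − 14·11) + (14·(-13) − 0·(-6))| = 392, so the area is 196.
The number of boundary lattice points is Σ gcd(|Δx|,|Δy|) = gcd(8,24) + gcd(22,17) + gcd(14,7) = 8+1+7 = 16.
Pick's theorem gives I = A − B/2 + 1 = 196 − 16/2 + 1 = 189, so the closed region contains I + B = 189 + 16 = 205 lattice points.

205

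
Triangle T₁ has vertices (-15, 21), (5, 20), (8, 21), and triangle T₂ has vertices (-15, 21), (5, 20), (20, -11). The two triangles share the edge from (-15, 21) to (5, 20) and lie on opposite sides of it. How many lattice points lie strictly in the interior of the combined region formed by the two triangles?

302

The union is the simple quadrilateral with vertices (-15, 21), (8, 21), (5, 20), (20, -11) in order.
The shoelace formula gives twice the area as |((-15)·21 − 8·21) + (8·20 − 5·21) + (5·(-11) − 20·20) + (20·21 − (-15)·(-11))| = 628, so the area is 314.
Along each edge there are gcd(|Δx|,|Δy|)+1 lattice points, so counting each shared vertex once the boundary has gcd(23,0) + gcd(3,1) + gcd(15,31) + gcd(35,32) = 23+1+1+1 = 26.
By Pick's theorem I = A − B/2 + 1 = 314 − 26/2 + 1 = 302.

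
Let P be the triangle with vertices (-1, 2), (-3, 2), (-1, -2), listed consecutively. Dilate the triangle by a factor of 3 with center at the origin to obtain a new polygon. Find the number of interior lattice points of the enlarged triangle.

25

By the shoelace formula, twice the signed area is |((-1)·2 − (-3)·2) + ((-3)·(-2) − (-1)·2) + ((-1)·2 − (-1)·(-2))| = 8, so the area is 4.
The number of boundary lattice points is Σ gcd(|Δx|,|Δy|) = gcd(2,0) + gcd(2,4) + gcd(0,4) = 2+2+4 = 8.
Scaling by 3 multiplies the area by 3² = 9 (so the new area is 36) and multiplies the boundary lattice-point count by 3, giving 24.
By Pick's theorem, the interior count of the dilated polygon is 36 − 24/2 + 1 = 25.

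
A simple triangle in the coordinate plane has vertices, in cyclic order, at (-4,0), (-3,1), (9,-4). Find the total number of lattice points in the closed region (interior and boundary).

11

The shoelace formula gives twice the area as |((-4)·1 − (-3)·0) + ((-3)·(-4) − 9·1) + (9·0 − (-4)·(-4))| = 17, so the area is 8.5.
The number of boundary lattice points is Σ gcd(|Δx|,|Δy|) = gcd(1,1) + gcd(12,5) + gcd(13,4) = 1+1+1 = 3.
Pick's theorem gives I = A − B/2 + 1 = 8.5 − 3/2 + 1 = 8, so the closed region contains I + B = 8 + 3 = 11 lattice points.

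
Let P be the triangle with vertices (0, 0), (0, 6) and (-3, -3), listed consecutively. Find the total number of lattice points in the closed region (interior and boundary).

16

Using the shoelace formula, 2A = |(0·6 − 0·0) + (0·(-3) − (-3)·6) + ((-3)·0 − 0·(-3))| = 18, so the area is 9.
The number of boundary lattice points is Σ gcd(|Δx|,|Δy|) = gcd(0,6) + gcd(3,9) + gcd(3,3) = 6+3+3 = 12.
Pick's theorem gives I = A − B/2 + 1 = 9 − 12/2 + 1 = 4, so the closed region contains I + B = 4 + 12 = 16 lattice points.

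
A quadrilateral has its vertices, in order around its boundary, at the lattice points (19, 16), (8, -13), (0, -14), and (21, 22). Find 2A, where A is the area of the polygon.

275

Using the shoelace formula, 2A = |[19·(-13) − 8·16] + [8·(-14) − 0·(-13)] + [0·22 − 21·(-14)] + [21·16 − 19·22]| = 275, so the area is 137.5.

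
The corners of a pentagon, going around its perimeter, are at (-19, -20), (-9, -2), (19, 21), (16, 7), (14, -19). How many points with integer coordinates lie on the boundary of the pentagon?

7

Summing gcd(|Δx|,|Δy|) over the edges gives the boundary count: gcd(10,18) + gcd(28,23) + gcd(3,14) + gcd(2,26) + gcd(33,1) = 2+1+1+2+1 = 7.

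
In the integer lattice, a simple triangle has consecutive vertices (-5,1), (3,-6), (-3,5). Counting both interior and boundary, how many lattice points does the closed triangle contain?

26

Using the shoelace formula, 2A = |[(-5)·(-6) − 3·1] + [3·5 − (-3)·(-6)] + [(-3)·1 − (-5)·5]| = 46, so the area is 23.
Along each edge there are gcd(|Δx|,|Δy|)+1 lattice points, so counting each shared vertex once the boundary has gcd(8,7) + gcd(6,11) + gcd(2,4) = 1+1+2 = 4.
Pick's theorem gives I = A − B/2 + 1 = 23 − 4/2 + 1 = 22, so the closed region contains I + B = 22 + 4 = 26 lattice points.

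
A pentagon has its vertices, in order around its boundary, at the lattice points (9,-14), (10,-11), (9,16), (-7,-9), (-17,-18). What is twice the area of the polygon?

By the shoelace formula, twice the signed area is |[9·(-11) − 10·(-14)] + [10·16 − 9·(-11)] + [9·(-9) − (-7)·16] + [(-7)·(-18) − (-17)·(-9)] + [(-17)·(-14) − 9·(-18)]| = 704, so the area is 352.

704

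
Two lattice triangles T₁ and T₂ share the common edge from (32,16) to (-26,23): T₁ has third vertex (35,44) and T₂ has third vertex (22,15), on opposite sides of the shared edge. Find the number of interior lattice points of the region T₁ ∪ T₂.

The union is the simple quadrilateral with vertices (32,16), (35,44), (-26,23), (22,15) in order.
By the shoelace formula, twice the signed area is |[32·44 − 35·16] + [35·23 − (-26)·44] + [(-26)·15 − 22·23] + [22·16 − 32·15]| = 1773, so the area is 886.5.
Along each edge there are gcd(|Δx|,|Δy|)+1 lattice points, so counting each shared vertex once the boundary has gcd(3,28) + gcd(61,21) + gcd(48,8) + gcd(10,1) = 1+1+8+1 = 11.
By Pick's theorem I = A − B/2 + 1 = 886.5 − 11/2 + 1 = 882.

882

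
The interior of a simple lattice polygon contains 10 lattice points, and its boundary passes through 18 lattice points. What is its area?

By Pick's theorem, A = I + B/2 − 1 = 10 + 18/2 − 1 = 18.

18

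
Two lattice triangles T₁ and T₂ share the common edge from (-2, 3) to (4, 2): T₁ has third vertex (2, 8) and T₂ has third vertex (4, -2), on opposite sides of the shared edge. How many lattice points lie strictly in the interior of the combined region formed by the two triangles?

26

The union is the simple quadrilateral with vertices (-2, 3), (2, 8), (4, 2), (4, -2) in order.
By the shoelace formula, twice the signed area is |((-2)·8 − 2·3) + (2·2 − 4·8) + (4·(-2) − 4·2) + (4·3 − (-2)·(-2))| = 58, so the area is 29.
The number of boundary lattice points is Σ gcd(|Δx|,|Δy|) = gcd(4,5) + gcd(2,6) + gcd(0,4) + gcd(6,5) = 1+2+4+1 = 8.
By Pick's theorem I = A − B/2 + 1 = 29 − 8/2 + 1 = 26.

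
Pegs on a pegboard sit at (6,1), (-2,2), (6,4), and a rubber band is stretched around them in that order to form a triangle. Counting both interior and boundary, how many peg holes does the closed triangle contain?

16

The shoelace formula gives twice the area as |(6·2 − (-2)·1) + ((-2)·4 − 6·2) + (6·1 − 6·4)| = 24, so the area is 12.
Along each edge there are gcd(|Δx|,|Δy|)+1 lattice points, so counting each shared vertex once the boundary has gcd(8,1) + gcd(8,2) + gcd(0,3) = 1+2+3 = 6.
Pick's theorem gives I = A − B/2 + 1 = 12 − 6/2 + 1 = 10, so the closed region contains I + B = 10 + 6 = 16 lattice points.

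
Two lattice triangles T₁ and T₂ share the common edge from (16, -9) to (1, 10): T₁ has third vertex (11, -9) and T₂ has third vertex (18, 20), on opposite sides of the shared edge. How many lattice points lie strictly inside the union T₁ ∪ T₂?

The union is the simple quadrilateral with vertices (16, -9), (11, -9), (1, 10), (18, 20) in order.
By the shoelace formula, twice the signed area is |(16·(-9) − 11·(-9)) + (11·10 − 1·(-9)) + (1·20 − 18·10) + (18·(-9) − 16·20)| = 568, so the area is 284.
Along each edge there are gcd(|Δx|,|Δy|)+1 lattice points, so counting each shared vertex once the boundary has gcd(5,0) + gcd(10,19) + gcd(17,10) + gcd(2,29) = 5+1+1+1 = 8.
By Pick's theorem I = A − B/2 + 1 = 284 − 8/2 + 1 = 281.

281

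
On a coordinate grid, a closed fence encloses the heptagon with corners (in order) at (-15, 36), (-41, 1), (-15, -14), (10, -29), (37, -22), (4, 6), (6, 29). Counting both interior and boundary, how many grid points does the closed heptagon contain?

2269

By the shoelace formula, twice the signed area is |[(-15)·1 − (-41)·36] + [(-41)·(-14) − (-15)·1] + [(-15)·(-29) − 10·(-14)] + [10·(-22) − 37·(-29)] + [37·6 − 4·(-22)] + [4·29 − 6·6] + [6·36 − (-15)·29]| = 4519, so the area is 4519/2.
Along each edge there are gcd(|Δx|,|Δy|)+1 lattice points, so counting each shared vertex once the boundary has gcd(26,35) + gcd(26,15) + gcd(25,15) + gcd(27,7) + gcd(33,28) + gcd(2,23) + gcd(21,7) = 1+1+5+1+1+1+7 = 17.
Pick's theorem gives I = A − B/2 + 1 = 4519/2 − 17/2 + 1 = 2252, so the closed region contains I + B = 2252 + 17 = 2269 lattice points.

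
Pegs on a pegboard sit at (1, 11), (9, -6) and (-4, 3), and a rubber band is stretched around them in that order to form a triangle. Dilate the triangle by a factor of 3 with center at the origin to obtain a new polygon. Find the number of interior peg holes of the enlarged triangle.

667

The shoelace formula gives twice the area as |[1·(-6) − 9·11] + [9·3 − (-4)·(-6)] + [(-4)·11 − 1·3]| = 149, so the area is 74.5.
Summing gcd(|Δx|,|Δy|) over the edges gives the boundary count: gcd(8,17) + gcd(13,9) + gcd(5,8) = 1+1+1 = 3.
Scaling by 3 multiplies the area by 3² = 9 (so the new area is 670.5) and multiplies the boundary lattice-point count by 3, giving 9.
By Pick's theorem, the interior count of the dilated polygon is 670.5 − 9/2 + 1 = 667.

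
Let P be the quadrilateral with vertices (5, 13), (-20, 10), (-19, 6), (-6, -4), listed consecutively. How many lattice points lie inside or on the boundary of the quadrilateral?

220

The shoelace formula gives twice the area as |(5·10 − (-20)·13) + ((-20)·6 − (-19)·10) + ((-19)·(-4) − (-6)·6) + ((-6)·13 − 5·(-4))| = 434, so the area is 217.
Summing gcd(|Δx|,|Δy|) over the edges gives the boundary count: gcd(25,3) + gcd(1,4) + gcd(13,10) + gcd(11,17) = 1+1+1+1 = 4.
Pick's theorem gives I = A − B/2 + 1 = 217 − 4/2 + 1 = 216, so the closed region contains I + B = 216 + 4 = 220 lattice points.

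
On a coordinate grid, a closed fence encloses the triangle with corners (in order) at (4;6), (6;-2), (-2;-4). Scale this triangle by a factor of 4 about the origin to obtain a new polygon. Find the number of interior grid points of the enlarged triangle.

By the shoelace formula, twice the signed area is |(4·(-2) − 6·6) + (6·(-4) − (-2)·(-2)) + ((-2)·6 − 4·(-4))| = 68, so the area is 34.
Summing gcd(|Δx|,|Δy|) over the edges gives the boundary count: gcd(2,8) + gcd(8,2) + gcd(6,10) = 2+2+2 = 6.
Scaling by 4 multiplies the area by 4² = 16 (so the new area is 544) and multiplies the boundary lattice-point count by 4, giving 24.
By Pick's theorem, the interior count of the dilated polygon is 544 − 24/2 + 1 = 533.

533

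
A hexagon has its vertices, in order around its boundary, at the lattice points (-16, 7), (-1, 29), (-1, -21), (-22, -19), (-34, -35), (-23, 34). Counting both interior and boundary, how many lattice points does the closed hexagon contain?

1182

The shoelace formula gives twice the area as |[(-16)·29 − (-1)·7] + [(-1)·(-21) − (-1)·29] + [(-1)·(-19) − (-22)·(-21)] + [(-22)·(-35) − (-34)·(-19)] + [(-34)·34 − (-23)·(-35)] + [(-23)·7 − (-16)·34]| = 2304, so the area is 1152.
Along each edge there are gcd(|Δx|,|Δy|)+1 lattice points, so counting each shared vertex once the boundary has gcd(15,22) + gcd(0,50) + gcd(21,2) + gcd(12,16) + gcd(11,69) + gcd(7,27) = 1+50+1+4+1+1 = 58.
Pick's theorem gives I = A − B/2 + 1 = 1152 − 58/2 + 1 = 1124, so the closed region contains I + B = 1124 + 58 = 1182 lattice points.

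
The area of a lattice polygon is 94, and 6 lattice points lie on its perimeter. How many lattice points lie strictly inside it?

Pick's theorem A = I + B/2 − 1 rearranges to I = A − B/2 + 1 = 94 − 6/2 + 1 = 92.

92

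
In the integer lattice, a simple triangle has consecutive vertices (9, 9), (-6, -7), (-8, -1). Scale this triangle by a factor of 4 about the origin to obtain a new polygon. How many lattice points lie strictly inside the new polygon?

969

The shoelace formula gives twice the area as |(9·(-7) − (-6)·9) + ((-6)·(-1) − (-8)·(-7)) + ((-8)·9 − 9·(-1))| = 122, so the area is 61.
Along each edge there are gcd(|Δx|,|Δy|)+1 lattice points, so counting each shared vertex once the boundary has gcd(15,16) + gcd(2,6) + gcd(17,10) = 1+2+1 = 4.
Scaling by 4 multiplies the area by 4² = 16 (so the new area is 976) and multiplies the boundary lattice-point count by 4, giving 16.
By Pick's theorem, the interior count of the dilated polygon is 976 − 16/2 + 1 = 969.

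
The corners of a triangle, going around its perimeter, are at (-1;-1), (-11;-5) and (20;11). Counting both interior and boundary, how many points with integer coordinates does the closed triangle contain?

22

The shoelace formula gives twice the area as |[(-1)·(-5) − (-11)·(-1)] + [(-11)·11 − 20·(-5)] + [20·(-1) − (-1)·11]| = 36, so the area is 18.
The number of boundary lattice points is Σ gcd(|Δx|,|Δy|) = gcd(10,4) + gcd(31,16) + gcd(21,12) = 2+1+3 = 6.
Pick's theorem gives I = A − B/2 + 1 = 18 − 6/2 + 1 = 16, so the closed region contains I + B = 16 + 6 = 22 lattice points.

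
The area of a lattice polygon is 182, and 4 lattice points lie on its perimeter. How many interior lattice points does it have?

Pick's theorem A = I + B/2 − 1 rearranges to I = A − B/2 + 1 = 182 − 4/2 + 1 = 181.

181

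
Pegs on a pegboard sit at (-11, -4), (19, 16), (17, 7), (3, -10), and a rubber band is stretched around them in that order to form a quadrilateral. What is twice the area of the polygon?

552

By the shoelace formula, twice the signed area is |[(-11)·16 − 19·(-4)] + [19·7 − 17·16] + [17·(-10) − 3·7] + [3·(-4) − (-11)·(-10)]| = 552, so the area is 276.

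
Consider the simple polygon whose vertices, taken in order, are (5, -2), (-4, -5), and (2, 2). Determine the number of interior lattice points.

By the shoelace formula, twice the signed area is |[5·(-5) − (-4)·(-2)] + [(-4)·2 − 2·(-5)] + [2·(-2) − 5·2]| = 45, so the area is 45/2.
Along each edge there are gcd(|Δx|,|Δy|)+1 lattice points, so counting each shared vertex once the boundary has gcd(9,3) + gcd(6,7) + gcd(3,4) = 3+1+1 = 5.
By Pick's theorem A = I + B/2 − 1, so I = 45/2 − 5/2 + 1 = 21.

21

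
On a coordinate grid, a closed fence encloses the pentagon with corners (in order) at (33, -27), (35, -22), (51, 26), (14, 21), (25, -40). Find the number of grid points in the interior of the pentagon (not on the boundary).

By the shoelace formula, twice the signed area is |(33·(-22) − 35·(-27)) + (35·26 − 51·(-22)) + (51·21 − 14·26) + (14·(-40) − 25·21) + (25·(-27) − 33·(-40))| = 2518, so the area is 1259.
The number of boundary lattice points is Σ gcd(|Δx|,|Δy|) = gcd(2,5) + gcd(16,48) + gcd(37,5) + gcd(11,61) + gcd(8,13) = 1+16+1+1+1 = 20.
By Pick's theorem A = I + B/2 − 1, so I = 1259 − 20/2 + 1 = 1250.

1250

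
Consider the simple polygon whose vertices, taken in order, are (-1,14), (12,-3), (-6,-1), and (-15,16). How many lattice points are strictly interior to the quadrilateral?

By the shoelace formula, twice the signed area is |[(-1)·(-3) − 12·14] + [12·(-1) − (-6)·(-3)] + [(-6)·16 − (-15)·(-1)] + [(-15)·14 − (-1)·16]| = 500, so the area is 250.
Summing gcd(|Δx|,|Δy|) over the edges gives the boundary count: gcd(13,17) + gcd(18,2) + gcd(9,17) + gcd(14,2) = 1+2+1+2 = 6.
By Pick's theorem A = I + B/2 − 1, so I = 250 − 6/2 + 1 = 248.

248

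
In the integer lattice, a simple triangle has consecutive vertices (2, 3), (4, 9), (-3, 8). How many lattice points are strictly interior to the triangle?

17

Using the shoelace formula, 2A = |(2·9 − 4·3) + (4·8 − (-3)·9) + ((-3)·3 − 2·8)| = 40, so the area is 20.
Along each edge there are gcd(|Δx|,|Δy|)+1 lattice points, so counting each shared vertex once the boundary has gcd(2,6) + gcd(7,1) + gcd(5,5) = 2+1+5 = 8.
Pick's theorem gives I = A − B/2 + 1 = 20 − 8/2 + 1 = 17.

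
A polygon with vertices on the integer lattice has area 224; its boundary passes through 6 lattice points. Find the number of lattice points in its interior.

From Pick's theorem, I = A − B/2 + 1 = 224 − 6/2 + 1 = 222.

222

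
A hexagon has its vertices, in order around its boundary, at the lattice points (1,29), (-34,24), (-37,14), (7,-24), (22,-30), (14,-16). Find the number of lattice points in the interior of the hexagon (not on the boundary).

1504

By the shoelace formula, twice the signed area is |(1·24 − (-34)·29) + ((-34)·14 − (-37)·24) + ((-37)·(-24) − 7·14) + (7·(-30) − 22·(-24)) + (22·(-16) − 14·(-30)) + (14·29 − 1·(-16))| = 3020, so the area is 1510.
Summing gcd(|Δx|,|Δy|) over the edges gives the boundary count: gcd(35,5) + gcd(3,10) + gcd(44,38) + gcd(15,6) + gcd(8,14) + gcd(13,45) = 5+1+2+3+2+1 = 14.
Pick's theorem gives I = A − B/2 + 1 = 1510 − 14/2 + 1 = 1504.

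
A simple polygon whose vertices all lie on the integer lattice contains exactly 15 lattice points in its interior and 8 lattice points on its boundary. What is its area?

By Pick's theorem, A = I + B/2 − 1 = 15 + 8/2 − 1 = 18.

18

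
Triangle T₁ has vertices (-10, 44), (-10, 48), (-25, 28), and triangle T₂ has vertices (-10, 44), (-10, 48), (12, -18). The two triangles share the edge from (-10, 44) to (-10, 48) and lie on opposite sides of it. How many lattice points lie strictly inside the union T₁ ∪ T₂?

60

The union is the simple quadrilateral with vertices (-10, 44), (-25, 28), (-10, 48), (12, -18) in order.
Using the shoelace formula, 2A = |[(-10)·28 − (-25)·44] + [(-25)·48 − (-10)·28] + [(-10)·(-18) − 12·48] + [12·44 − (-10)·(-18)]| = 148, so the area is 74.
Summing gcd(|Δx|,|Δy|) over the edges gives the boundary count: gcd(15,16) + gcd(15,20) + gcd(22,66) + gcd(22,62) = 1+5+22+2 = 30.
By Pick's theorem I = A − B/2 + 1 = 74 − 30/2 + 1 = 60.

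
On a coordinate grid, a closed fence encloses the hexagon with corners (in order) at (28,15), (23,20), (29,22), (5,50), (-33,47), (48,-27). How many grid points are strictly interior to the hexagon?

Using the shoelace formula, 2A = |[28·20 − 23·15] + [23·22 − 29·20] + [29·50 − 5·22] + [5·47 − (-33)·50] + [(-33)·(-27) − 48·47] + [48·15 − 28·(-27)]| = 3477, so the area is 1738.5.
The number of boundary lattice points is Σ gcd(|Δx|,|Δy|) = gcd(5,5) + gcd(6,2) + gcd(24,28) + gcd(38,3) + gcd(81,74) + gcd(20,42) = 5+2+4+1+1+2 = 15.
Pick's theorem gives I = A − B/2 + 1 = 1738.5 − 15/2 + 1 = 1732.

1732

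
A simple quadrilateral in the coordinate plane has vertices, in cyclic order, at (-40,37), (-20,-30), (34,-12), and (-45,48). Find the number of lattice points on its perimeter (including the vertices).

Along each edge there are gcd(|Δx|,|Δy|)+1 lattice points, so counting each shared vertex once the boundary has gcd(20,67) + gcd(54,18) + gcd(79,60) + gcd(5,11) = 1+18+1+1 = 21.

21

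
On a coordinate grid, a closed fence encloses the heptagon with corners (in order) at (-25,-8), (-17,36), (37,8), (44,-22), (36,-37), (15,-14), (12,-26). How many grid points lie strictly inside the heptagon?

By the shoelace formula, twice the signed area is |((-25)·36 − (-17)·(-8)) + ((-17)·8 − 37·36) + (37·(-22) − 44·8) + (44·(-37) − 36·(-22)) + (36·(-14) − 15·(-37)) + (15·(-26) − 12·(-14)) + (12·(-8) − (-25)·(-26))| = 5423, so the area is 2711.5.
Along each edge there are gcd(|Δx|,|Δy|)+1 lattice points, so counting each shared vertex once the boundary has gcd(8,44) + gcd(54,28) + gcd(7,30) + gcd(8,15) + gcd(21,23) + gcd(3,12) + gcd(37,18) = 4+2+1+1+1+3+1 = 13.
Pick's theorem gives I = A − B/2 + 1 = 2711.5 − 13/2 + 1 = 2706.

2706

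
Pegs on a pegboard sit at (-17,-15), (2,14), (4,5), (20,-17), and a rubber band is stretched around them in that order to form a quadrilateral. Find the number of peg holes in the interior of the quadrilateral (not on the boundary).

504

By the shoelace formula, twice the signed area is |[(-17)·14 − 2·(-15)] + [2·5 − 4·14] + [4·(-17) − 20·5] + [20·(-15) − (-17)·(-17)]| = 1011, so the area is 1011/2.
Along each edge there are gcd(|Δx|,|Δy|)+1 lattice points, so counting each shared vertex once the boundary has gcd(19,29) + gcd(2,9) + gcd(16,22) + gcd(37,2) = 1+1+2+1 = 5.
By Pick's theorem A = I + B/2 − 1, so I = 1011/2 − 5/2 + 1 = 504.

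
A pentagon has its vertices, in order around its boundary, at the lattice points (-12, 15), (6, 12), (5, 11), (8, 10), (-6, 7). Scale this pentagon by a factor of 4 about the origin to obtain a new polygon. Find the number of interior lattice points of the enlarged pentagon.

1233

The shoelace formula gives twice the area as |((-12)·12 − 6·15) + (6·11 − 5·12) + (5·10 − 8·11) + (8·7 − (-6)·10) + ((-6)·15 − (-12)·7)| = 156, so the area is 78.
Summing gcd(|Δx|,|Δy|) over the edges gives the boundary count: gcd(18,3) + gcd(1,1) + gcd(3,1) + gcd(14,3) + gcd(6,8) = 3+1+1+1+2 = 8.
Scaling by 4 multiplies the area by 4² = 16 (so the new area is 1248) and multiplies the boundary lattice-point count by 4, giving 32.
By Pick's theorem, the interior count of the dilated polygon is 1248 − 32/2 + 1 = 1233.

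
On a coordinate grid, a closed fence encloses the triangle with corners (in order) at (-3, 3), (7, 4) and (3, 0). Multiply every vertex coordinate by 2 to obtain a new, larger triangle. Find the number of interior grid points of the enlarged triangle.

65

Using the shoelace formula, 2A = |[(-3)·4 − 7·3] + [7·0 − 3·4] + [3·3 − (-3)·0]| = 36, so the area is 18.
Summing gcd(|Δx|,|Δy|) over the edges gives the boundary count: gcd(10,1) + gcd(4,4) + gcd(6,3) = 1+4+3 = 8.
Scaling by 2 multiplies the area by 2² = 4 (so the new area is 72) and multiplies the boundary lattice-point count by 2, giving 16.
By Pick's theorem, the interior count of the dilated polygon is 72 − 16/2 + 1 = 65.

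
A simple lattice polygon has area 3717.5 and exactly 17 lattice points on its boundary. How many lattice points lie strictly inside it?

3710

From Pick's theorem, I = A − B/2 + 1 = 3717.5 − 17/2 + 1 = 3710.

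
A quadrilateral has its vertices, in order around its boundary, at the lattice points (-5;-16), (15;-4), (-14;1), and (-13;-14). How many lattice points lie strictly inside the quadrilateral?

280

The shoelace formula gives twice the area as |((-5)·(-4) − 15·(-16)) + (15·1 − (-14)·(-4)) + ((-14)·(-14) − (-13)·1) + ((-13)·(-16) − (-5)·(-14))| = 566, so the area is 283.
Summing gcd(|Δx|,|Δy|) over the edges gives the boundary count: gcd(20,12) + gcd(29,5) + gcd(1,15) + gcd(8,2) = 4+1+1+2 = 8.
By Pick's theorem A = I + B/2 − 1, so I = 283 − 8/2 + 1 = 280.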